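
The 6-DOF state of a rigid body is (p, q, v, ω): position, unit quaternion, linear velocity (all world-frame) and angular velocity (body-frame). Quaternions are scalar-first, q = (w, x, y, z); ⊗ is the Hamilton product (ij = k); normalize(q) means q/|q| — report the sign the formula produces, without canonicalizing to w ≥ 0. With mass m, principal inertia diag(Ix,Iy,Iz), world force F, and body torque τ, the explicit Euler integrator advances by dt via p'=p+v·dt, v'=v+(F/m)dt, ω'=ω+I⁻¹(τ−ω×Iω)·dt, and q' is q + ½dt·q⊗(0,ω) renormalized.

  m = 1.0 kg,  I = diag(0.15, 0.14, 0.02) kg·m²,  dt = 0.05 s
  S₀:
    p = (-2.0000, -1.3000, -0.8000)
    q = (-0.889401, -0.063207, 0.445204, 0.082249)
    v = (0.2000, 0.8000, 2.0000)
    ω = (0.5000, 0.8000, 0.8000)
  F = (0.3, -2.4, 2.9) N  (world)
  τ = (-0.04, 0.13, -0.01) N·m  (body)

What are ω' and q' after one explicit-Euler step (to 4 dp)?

ω' = (0.5123, 0.8279, 0.7850)
q' = (-0.8987, -0.0670, 0.4295, 0.0576)

ω×(Iω) gyroscopic = (-0.0768, 0.0520, -0.0040)
α = I⁻¹(τ − ω×Iω) = (0.2453, 0.5571, -0.3000)
ω + α·dt = (0.5123, 0.8279, 0.7850)
2q̇ = q⊗(0,ω) = (-0.3903589, -0.1543365, -0.6198307, -0.9846884)
q' = normalize(q + ½dt·q⊗(0,ω)) = (-0.8987, -0.0670, 0.4295, 0.0576)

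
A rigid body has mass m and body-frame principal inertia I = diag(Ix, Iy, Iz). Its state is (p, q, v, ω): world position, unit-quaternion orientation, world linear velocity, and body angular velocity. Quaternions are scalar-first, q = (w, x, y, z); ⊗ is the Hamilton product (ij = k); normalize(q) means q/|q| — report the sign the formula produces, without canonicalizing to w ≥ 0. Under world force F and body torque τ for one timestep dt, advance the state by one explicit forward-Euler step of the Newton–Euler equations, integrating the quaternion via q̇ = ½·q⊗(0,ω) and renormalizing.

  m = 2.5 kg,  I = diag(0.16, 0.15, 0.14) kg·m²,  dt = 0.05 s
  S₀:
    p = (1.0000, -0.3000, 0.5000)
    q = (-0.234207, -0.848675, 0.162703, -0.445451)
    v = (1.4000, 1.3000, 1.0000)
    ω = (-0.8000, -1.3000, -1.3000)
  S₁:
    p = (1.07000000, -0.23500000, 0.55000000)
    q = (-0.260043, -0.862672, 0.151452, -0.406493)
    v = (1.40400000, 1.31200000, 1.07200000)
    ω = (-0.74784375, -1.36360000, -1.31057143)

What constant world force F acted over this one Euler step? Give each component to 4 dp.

F = (0.2000, 0.6000, 3.6000)

Δv = v₁−v₀ = (0.00400000, 0.01200000, 0.07200000)
F = m·Δv/dt = (0.2000, 0.6000, 3.6000)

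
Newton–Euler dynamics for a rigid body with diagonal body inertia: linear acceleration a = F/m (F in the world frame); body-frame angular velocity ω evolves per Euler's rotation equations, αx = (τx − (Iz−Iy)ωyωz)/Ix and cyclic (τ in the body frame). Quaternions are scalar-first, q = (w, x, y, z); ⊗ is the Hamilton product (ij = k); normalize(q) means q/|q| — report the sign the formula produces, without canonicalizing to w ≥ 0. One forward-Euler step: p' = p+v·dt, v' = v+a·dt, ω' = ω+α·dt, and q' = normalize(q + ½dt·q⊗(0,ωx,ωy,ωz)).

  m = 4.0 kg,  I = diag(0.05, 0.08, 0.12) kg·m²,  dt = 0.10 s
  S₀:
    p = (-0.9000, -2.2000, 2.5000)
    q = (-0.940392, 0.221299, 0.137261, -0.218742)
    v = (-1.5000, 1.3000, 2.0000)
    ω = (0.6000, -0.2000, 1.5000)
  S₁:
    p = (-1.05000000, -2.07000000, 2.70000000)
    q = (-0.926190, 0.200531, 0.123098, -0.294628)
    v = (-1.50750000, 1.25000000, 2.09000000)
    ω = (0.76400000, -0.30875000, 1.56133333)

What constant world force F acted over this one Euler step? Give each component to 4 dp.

F = (-0.3000, -2.0000, 3.6000)

velocity change Δv = (-0.00750000, -0.05000000, 0.09000000)
m·(v₁−v₀)/dt = (-0.3000, -2.0000, 3.6000)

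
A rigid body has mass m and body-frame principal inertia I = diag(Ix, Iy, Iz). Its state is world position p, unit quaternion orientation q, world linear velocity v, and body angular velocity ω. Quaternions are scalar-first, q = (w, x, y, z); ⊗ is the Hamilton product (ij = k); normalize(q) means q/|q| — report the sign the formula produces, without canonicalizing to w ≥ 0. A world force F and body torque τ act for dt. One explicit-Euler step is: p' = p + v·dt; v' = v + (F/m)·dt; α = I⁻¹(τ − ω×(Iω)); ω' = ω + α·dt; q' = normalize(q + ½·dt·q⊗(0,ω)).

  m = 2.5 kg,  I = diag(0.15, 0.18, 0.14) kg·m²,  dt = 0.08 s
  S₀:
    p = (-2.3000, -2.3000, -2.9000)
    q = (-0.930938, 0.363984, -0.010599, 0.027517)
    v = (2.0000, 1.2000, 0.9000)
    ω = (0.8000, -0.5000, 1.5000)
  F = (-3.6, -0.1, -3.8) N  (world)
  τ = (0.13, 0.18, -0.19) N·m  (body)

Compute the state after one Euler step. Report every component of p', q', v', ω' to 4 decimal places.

a = F/m = (-1.4400, -0.0400, -1.5200)
p' = p + v·dt = (-2.1400, -2.2040, -2.8280)
v + (F/m)dt = (1.8848, 1.1968, 0.7784)
α = I⁻¹(τ − ω×Iω) = (0.6667, 0.9333, -1.2714)
new body rate ω' = (0.8533, -0.4253, 1.3983)
Hamilton product q⊗(0,ω) = (-0.3377622, -0.7468904, -0.0584934, -1.5699198)
q' = normalize(q + ½dt·q⊗(0,ω)) = (-0.9421, 0.3333, -0.0129, -0.0352)

p' = (-2.1400, -2.2040, -2.8280)
q' = (-0.9421, 0.3333, -0.0129, -0.0352)
v' = (1.8848, 1.1968, 0.7784)
ω' = (0.8533, -0.4253, 1.3983)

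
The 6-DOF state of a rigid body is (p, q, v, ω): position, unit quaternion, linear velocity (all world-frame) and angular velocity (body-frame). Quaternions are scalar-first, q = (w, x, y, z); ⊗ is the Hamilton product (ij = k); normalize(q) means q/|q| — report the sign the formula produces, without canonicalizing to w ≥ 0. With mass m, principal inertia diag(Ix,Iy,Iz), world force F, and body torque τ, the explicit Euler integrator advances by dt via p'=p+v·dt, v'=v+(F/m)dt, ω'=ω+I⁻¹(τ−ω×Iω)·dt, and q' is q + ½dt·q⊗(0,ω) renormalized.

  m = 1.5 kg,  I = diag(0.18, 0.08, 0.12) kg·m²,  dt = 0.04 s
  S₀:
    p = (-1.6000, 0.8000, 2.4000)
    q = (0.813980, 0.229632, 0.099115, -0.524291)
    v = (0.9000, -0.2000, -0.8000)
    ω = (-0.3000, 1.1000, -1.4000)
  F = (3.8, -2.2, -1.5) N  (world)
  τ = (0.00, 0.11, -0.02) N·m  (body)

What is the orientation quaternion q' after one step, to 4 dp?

q' = (0.7980, 0.2334, 0.1265, -0.5411)

q⊗(0,ω) = (-0.7741443, 0.1937651, 1.3741501, -0.8572423)
updated quaternion q' = (0.7980, 0.2334, 0.1265, -0.5411)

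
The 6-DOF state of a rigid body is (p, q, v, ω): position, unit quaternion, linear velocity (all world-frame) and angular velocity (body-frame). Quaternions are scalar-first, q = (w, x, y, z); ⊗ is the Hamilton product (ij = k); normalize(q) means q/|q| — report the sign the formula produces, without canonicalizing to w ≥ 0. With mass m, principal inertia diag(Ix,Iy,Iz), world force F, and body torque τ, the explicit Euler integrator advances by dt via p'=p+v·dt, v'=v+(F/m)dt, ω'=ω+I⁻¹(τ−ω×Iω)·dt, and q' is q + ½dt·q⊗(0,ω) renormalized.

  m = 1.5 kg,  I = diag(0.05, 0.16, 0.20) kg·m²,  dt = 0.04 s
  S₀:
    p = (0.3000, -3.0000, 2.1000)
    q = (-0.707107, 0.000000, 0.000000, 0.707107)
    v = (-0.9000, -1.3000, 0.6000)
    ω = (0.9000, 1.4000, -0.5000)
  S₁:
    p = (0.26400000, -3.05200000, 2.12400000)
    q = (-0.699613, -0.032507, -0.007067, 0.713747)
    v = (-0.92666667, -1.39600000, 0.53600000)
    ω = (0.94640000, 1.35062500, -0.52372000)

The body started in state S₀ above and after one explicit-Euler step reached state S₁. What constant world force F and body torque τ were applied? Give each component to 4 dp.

v₁ − v₀ = (-0.02666667, -0.09600000, -0.06400000)
F = m·Δv/dt = (-1.0000, -3.6000, -2.4000)
ω₁ − ω₀ = (0.04640000, -0.04937500, -0.02372000)
I·α + gyro = (0.0300, -0.1300, 0.0200)

F = (-1.0000, -3.6000, -2.4000)
τ = (0.0300, -0.1300, 0.0200)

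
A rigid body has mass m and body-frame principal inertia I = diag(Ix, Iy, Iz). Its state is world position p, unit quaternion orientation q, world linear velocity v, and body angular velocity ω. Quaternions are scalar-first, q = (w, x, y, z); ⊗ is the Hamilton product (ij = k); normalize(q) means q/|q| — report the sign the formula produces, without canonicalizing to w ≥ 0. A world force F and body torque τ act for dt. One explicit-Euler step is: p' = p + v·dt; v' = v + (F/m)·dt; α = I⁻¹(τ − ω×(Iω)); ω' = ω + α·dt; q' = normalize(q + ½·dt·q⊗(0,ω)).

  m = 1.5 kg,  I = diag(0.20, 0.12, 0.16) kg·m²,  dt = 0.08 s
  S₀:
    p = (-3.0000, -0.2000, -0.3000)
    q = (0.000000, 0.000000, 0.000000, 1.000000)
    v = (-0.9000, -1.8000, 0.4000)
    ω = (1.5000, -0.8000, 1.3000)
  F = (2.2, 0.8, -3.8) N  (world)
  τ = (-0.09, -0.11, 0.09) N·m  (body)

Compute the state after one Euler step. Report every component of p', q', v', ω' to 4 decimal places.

p' = (-3.0720, -0.3440, -0.2680)
q' = (-0.0518, 0.0319, 0.0598, 0.9964)
v' = (-0.7827, -1.7573, 0.1973)
ω' = (1.4806, -0.9253, 1.2970)

a = (1.4667, 0.5333, -2.5333)
p' = p + v·dt = (-3.0720, -0.3440, -0.2680)
v' = v + a·dt = (-0.7827, -1.7573, 0.1973)
gyro term ω×Iω = (-0.0416, 0.0780, 0.0960)
(τ − ω×Iω)/I = (-0.2420, -1.5667, -0.0375)
new body rate ω' = (1.4806, -0.9253, 1.2970)
q⊗(0,ω) = (-1.3000000, 0.8000000, 1.5000000, 0.0000000)
q + ½dt·q⊗(0,ω), renormalized = (-0.0518, 0.0319, 0.0598, 0.9964)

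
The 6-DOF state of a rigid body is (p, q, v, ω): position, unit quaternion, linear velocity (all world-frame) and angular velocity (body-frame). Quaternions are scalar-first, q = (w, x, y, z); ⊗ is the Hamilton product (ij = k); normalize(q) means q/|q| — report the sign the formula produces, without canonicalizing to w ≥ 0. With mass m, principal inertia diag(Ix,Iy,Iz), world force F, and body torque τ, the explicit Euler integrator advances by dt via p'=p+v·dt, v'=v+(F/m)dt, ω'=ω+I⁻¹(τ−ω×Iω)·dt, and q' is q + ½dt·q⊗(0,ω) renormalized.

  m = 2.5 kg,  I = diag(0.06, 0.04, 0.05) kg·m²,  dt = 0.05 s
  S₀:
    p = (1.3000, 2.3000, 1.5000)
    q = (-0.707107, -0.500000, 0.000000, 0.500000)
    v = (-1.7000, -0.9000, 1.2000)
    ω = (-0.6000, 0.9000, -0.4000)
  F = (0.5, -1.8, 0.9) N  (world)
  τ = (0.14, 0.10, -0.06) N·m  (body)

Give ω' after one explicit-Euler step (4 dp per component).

ω' = (-0.4803, 1.0220, -0.4708)

ω×(Iω) gyroscopic = (-0.0036, 0.0024, 0.0108)
angular accel α = (2.3933, 2.4400, -1.4160)
ω' = ω + α·dt = (-0.4803, 1.0220, -0.4708)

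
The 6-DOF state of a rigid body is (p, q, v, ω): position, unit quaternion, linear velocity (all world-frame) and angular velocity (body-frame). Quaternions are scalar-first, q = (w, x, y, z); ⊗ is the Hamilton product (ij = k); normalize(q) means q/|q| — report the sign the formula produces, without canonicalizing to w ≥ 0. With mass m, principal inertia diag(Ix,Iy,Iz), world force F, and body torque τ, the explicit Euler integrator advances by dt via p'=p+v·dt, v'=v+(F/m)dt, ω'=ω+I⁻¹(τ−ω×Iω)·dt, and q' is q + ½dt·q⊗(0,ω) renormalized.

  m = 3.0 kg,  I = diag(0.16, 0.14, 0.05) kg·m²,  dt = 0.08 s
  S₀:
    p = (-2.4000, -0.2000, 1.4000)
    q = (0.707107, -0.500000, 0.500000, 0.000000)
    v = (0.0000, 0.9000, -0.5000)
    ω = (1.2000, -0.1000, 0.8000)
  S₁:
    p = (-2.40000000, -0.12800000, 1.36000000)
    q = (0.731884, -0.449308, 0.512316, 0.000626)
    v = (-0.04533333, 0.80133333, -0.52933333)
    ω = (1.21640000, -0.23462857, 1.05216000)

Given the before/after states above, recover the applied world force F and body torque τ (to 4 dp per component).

v₁ − v₀ = (-0.04533333, -0.09866667, -0.02933333)
m·(v₁−v₀)/dt = (-1.7000, -3.7000, -1.1000)
Δω = ω₁−ω₀ = (0.01640000, -0.13462857, 0.25216000)
ω₀×(Iω₀) = (0.0072, 0.1056, 0.0024)
applied torque τ = (0.0400, -0.1300, 0.1600)

F = (-1.7000, -3.7000, -1.1000)
τ = (0.0400, -0.1300, 0.1600)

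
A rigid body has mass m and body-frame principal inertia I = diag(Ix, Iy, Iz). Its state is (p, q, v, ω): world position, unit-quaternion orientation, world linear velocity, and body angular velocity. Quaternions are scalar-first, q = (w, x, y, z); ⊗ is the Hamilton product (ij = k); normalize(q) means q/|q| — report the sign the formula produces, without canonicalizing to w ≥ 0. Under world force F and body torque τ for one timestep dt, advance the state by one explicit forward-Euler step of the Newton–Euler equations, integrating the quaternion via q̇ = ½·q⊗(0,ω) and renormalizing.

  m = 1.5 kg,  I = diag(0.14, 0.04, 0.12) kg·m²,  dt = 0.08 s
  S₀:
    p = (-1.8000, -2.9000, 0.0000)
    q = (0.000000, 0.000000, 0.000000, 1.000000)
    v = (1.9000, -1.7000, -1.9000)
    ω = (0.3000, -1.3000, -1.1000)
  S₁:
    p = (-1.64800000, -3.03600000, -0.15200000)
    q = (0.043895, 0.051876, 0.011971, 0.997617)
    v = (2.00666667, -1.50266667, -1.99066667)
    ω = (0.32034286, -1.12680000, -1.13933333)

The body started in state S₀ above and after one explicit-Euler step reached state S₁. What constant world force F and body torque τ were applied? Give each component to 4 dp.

Δv = v₁−v₀ = (0.10666667, 0.19733333, -0.09066667)
F = m·Δv/dt = (2.0000, 3.7000, -1.7000)
ω₁ − ω₀ = (0.02034286, 0.17320000, -0.03933333)
I·α + gyro = (0.1500, 0.0800, -0.0200)

F = (2.0000, 3.7000, -1.7000)
τ = (0.1500, 0.0800, -0.0200)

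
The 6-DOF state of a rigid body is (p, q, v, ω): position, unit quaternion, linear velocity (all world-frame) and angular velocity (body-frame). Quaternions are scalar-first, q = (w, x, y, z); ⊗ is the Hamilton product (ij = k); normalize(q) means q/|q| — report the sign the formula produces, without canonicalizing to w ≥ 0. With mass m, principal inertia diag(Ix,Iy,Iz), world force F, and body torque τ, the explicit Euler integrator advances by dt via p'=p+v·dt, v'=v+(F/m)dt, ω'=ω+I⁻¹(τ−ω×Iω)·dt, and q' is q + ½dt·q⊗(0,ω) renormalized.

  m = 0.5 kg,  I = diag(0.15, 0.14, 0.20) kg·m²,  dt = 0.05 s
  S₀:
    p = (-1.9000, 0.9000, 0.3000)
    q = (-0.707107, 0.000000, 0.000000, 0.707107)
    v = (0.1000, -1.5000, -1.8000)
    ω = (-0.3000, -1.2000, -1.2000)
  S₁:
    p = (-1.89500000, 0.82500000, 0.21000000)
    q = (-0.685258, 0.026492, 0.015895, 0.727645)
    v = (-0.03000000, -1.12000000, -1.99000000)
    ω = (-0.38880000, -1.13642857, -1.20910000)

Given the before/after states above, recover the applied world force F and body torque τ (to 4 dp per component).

v₁ − v₀ = (-0.13000000, 0.38000000, -0.19000000)
m·(v₁−v₀)/dt = (-1.3000, 3.8000, -1.9000)
Δω = ω₁−ω₀ = (-0.08880000, 0.06357143, -0.00910000)
ω₀×(Iω₀) = (0.0864, -0.0180, -0.0036)
I·α + gyro = (-0.1800, 0.1600, -0.0400)

F = (-1.3000, 3.8000, -1.9000)
τ = (-0.1800, 0.1600, -0.0400)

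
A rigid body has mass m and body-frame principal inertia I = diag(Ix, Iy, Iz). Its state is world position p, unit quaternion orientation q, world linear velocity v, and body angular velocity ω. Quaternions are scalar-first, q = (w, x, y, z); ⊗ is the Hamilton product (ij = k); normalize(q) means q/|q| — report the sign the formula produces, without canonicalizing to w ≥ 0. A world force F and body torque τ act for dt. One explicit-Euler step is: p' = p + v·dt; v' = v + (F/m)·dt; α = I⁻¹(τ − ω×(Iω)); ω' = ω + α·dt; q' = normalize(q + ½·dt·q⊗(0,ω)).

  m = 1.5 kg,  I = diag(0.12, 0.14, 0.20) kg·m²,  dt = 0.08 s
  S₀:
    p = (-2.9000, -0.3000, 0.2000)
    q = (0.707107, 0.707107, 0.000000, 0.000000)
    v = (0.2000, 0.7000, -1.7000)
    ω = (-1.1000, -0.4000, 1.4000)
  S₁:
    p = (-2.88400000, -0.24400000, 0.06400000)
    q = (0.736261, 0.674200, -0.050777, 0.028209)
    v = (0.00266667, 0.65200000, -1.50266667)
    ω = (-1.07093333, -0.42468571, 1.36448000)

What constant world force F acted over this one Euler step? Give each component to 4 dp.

F = (-3.7000, -0.9000, 3.7000)

velocity change Δv = (-0.19733333, -0.04800000, 0.19733333)
applied force F = (-3.7000, -0.9000, 3.7000)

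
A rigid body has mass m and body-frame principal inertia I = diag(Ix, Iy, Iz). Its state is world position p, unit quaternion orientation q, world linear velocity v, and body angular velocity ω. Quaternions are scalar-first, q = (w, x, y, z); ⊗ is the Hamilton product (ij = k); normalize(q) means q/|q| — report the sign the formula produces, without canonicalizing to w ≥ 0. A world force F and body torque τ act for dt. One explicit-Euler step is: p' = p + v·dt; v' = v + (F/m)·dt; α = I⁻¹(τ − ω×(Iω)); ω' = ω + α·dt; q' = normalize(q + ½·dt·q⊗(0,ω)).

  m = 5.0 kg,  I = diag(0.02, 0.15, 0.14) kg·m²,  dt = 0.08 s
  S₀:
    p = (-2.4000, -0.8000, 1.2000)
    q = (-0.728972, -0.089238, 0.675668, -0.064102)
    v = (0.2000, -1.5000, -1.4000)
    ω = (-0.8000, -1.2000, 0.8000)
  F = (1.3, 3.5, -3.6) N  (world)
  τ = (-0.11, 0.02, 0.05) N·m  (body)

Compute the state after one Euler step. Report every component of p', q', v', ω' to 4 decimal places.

a = F/m = (0.2600, 0.7000, -0.7200)
p' = p + v·dt = (-2.3840, -0.9200, 1.0880)
new velocity v' = (0.2208, -1.4440, -1.4576)
precession coupling ω×(Iω) = (0.0096, 0.0768, 0.1248)
(τ − ω×Iω)/I = (-5.9800, -0.3787, -0.5343)
ω + α·dt = (-1.2784, -1.2303, 0.7573)
2q̇ = q⊗(0,ω) = (0.7906928, 1.0467896, 0.9974384, 0.0644424)
q + ½dt·q⊗(0,ω), renormalized = (-0.6958, -0.0473, 0.7140, -0.0614)

p' = (-2.3840, -0.9200, 1.0880)
q' = (-0.6958, -0.0473, 0.7140, -0.0614)
v' = (0.2208, -1.4440, -1.4576)
ω' = (-1.2784, -1.2303, 0.7573)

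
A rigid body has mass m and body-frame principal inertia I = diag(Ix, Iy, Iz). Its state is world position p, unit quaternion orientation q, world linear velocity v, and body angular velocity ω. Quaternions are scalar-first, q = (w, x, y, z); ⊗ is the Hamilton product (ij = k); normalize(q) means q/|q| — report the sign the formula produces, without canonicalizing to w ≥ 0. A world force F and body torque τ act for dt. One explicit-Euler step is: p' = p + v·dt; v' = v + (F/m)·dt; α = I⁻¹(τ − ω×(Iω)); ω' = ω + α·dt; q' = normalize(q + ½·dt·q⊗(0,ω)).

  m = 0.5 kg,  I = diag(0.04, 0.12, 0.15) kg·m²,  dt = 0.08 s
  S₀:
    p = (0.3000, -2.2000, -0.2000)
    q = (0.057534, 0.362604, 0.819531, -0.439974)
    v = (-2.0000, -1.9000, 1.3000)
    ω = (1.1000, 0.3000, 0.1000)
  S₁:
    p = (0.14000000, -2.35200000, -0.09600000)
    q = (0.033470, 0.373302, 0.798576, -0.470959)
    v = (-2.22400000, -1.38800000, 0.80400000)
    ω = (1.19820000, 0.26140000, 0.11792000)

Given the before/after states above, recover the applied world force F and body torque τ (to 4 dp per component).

F = (-1.4000, 3.2000, -3.1000)
τ = (0.0500, -0.0700, 0.0600)

v₁ − v₀ = (-0.22400000, 0.51200000, -0.49600000)
applied force F = (-1.4000, 3.2000, -3.1000)
Δω = ω₁−ω₀ = (0.09820000, -0.03860000, 0.01792000)
τ = I·(Δω/dt) + ω₀×(Iω₀) = (0.0500, -0.0700, 0.0600)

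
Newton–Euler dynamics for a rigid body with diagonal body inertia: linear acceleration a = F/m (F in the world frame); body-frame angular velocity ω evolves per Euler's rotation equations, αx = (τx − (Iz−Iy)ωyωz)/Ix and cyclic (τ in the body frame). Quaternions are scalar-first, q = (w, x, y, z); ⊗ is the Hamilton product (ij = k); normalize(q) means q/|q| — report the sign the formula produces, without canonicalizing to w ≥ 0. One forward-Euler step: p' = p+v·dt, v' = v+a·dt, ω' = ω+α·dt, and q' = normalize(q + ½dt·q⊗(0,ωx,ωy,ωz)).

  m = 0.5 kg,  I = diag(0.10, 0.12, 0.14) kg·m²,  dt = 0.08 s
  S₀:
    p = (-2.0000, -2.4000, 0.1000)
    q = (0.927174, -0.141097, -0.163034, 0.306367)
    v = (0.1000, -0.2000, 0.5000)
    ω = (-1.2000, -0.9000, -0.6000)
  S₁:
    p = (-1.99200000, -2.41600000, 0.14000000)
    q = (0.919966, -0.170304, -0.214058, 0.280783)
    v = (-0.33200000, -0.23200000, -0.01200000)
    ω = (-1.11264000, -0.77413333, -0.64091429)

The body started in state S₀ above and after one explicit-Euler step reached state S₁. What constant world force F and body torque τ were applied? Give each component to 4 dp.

F = (-2.7000, -0.2000, -3.2000)
τ = (0.1200, 0.1600, -0.0500)

ω₁ − ω₀ = (0.08736000, 0.12586667, -0.04091429)
precession coupling = (0.0108, -0.0288, 0.0216)
τ = I·(Δω/dt) + ω₀×(Iω₀) = (0.1200, 0.1600, -0.0500)
v₁ − v₀ = (-0.43200000, -0.03200000, -0.51200000)
applied force F = (-2.7000, -0.2000, -3.2000)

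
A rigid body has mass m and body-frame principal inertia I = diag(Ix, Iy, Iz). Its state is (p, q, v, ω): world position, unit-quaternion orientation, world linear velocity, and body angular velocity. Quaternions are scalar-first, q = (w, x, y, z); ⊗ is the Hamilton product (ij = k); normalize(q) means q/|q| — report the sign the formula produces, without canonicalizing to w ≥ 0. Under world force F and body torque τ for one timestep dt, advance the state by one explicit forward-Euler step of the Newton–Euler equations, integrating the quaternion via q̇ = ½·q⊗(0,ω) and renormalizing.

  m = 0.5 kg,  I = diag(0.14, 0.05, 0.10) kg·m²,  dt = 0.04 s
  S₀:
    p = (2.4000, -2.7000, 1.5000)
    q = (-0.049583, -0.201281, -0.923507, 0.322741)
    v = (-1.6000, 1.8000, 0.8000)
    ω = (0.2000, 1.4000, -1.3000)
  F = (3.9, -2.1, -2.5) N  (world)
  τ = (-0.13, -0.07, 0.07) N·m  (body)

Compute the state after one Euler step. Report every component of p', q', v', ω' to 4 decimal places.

p' = p + v·dt = (2.3360, -2.6280, 1.5320)
new velocity v' = (-1.2880, 1.6320, 0.6000)
α = I⁻¹(τ − ω×Iω) = (-0.2786, -1.1920, 0.9520)
new body rate ω' = (0.1889, 1.3523, -1.2619)
q⊗(0,ω) = (1.7527293, 0.7388051, -0.2665333, -0.0326341)
q' = normalize(q + ½dt·q⊗(0,ω)) = (-0.0145, -0.1864, -0.9282, 0.3219)

p' = (2.3360, -2.6280, 1.5320)
q' = (-0.0145, -0.1864, -0.9282, 0.3219)
v' = (-1.2880, 1.6320, 0.6000)
ω' = (0.1889, 1.3523, -1.2619)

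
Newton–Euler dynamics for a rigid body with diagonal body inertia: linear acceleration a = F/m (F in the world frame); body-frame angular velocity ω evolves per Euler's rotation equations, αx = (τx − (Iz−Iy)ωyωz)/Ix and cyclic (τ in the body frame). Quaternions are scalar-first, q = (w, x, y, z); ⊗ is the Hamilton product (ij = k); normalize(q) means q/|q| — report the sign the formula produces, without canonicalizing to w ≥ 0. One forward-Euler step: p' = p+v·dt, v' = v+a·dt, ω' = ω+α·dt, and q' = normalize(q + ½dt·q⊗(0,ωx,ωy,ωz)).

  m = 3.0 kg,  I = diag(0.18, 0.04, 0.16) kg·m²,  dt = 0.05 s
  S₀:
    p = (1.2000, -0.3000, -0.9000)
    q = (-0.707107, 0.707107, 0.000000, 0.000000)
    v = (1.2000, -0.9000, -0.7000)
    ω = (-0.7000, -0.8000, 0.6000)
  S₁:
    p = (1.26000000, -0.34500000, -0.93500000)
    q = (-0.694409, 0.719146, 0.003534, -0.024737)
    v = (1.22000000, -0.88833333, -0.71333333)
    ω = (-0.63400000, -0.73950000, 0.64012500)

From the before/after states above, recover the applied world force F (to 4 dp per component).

v₁ − v₀ = (0.02000000, 0.01166667, -0.01333333)
m·(v₁−v₀)/dt = (1.2000, 0.7000, -0.8000)

F = (1.2000, 0.7000, -0.8000)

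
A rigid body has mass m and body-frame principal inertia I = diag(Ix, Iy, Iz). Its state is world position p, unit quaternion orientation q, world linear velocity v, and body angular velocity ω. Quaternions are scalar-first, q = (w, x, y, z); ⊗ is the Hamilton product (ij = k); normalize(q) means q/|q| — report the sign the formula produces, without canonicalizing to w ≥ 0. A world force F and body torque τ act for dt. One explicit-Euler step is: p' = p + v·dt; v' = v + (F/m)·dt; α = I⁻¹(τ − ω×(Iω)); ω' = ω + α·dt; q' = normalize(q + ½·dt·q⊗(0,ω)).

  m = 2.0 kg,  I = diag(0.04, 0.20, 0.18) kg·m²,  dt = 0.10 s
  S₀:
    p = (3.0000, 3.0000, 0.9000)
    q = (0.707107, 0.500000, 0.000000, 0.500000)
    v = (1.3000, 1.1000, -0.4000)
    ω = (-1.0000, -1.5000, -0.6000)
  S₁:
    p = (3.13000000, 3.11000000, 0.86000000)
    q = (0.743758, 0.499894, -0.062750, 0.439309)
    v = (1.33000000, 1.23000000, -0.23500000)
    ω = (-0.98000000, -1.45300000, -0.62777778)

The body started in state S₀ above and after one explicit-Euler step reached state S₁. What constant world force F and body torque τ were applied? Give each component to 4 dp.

velocity change Δv = (0.03000000, 0.13000000, 0.16500000)
F = m·Δv/dt = (0.6000, 2.6000, 3.3000)
rate change Δω = (0.02000000, 0.04700000, -0.02777778)
ω₀×(Iω₀) = (-0.0180, -0.0840, 0.2400)
τ = I·(Δω/dt) + ω₀×(Iω₀) = (-0.0100, 0.0100, 0.1900)

F = (0.6000, 2.6000, 3.3000)
τ = (-0.0100, 0.0100, 0.1900)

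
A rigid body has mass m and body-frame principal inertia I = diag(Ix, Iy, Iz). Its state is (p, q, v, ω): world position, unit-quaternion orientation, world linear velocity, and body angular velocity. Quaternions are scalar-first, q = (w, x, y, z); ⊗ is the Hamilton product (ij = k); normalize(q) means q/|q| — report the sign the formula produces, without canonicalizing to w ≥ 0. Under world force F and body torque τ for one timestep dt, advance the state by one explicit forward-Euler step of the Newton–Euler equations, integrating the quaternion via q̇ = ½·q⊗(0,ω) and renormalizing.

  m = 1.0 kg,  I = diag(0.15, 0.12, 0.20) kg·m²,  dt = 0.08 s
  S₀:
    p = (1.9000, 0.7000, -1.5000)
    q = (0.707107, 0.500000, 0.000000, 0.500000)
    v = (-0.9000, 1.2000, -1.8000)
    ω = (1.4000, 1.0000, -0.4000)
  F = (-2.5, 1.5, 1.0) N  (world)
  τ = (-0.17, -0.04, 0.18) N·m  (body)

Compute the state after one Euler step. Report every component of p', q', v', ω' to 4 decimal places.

p' = (1.8280, 0.7960, -1.6440)
q' = (0.6854, 0.5183, 0.0641, 0.5074)
v' = (-1.1000, 1.3200, -1.7200)
ω' = (1.3264, 0.9547, -0.3112)

α = I⁻¹(τ − ω×Iω) = (-0.9200, -0.5667, 1.1100)
new body rate ω' = (1.3264, 0.9547, -0.3112)
q⊗(0,ω) = (-0.5000000, 0.4899498, 1.6071070, 0.2171572)
updated quaternion q' = (0.6854, 0.5183, 0.0641, 0.5074)
a = F/m = (-2.5000, 1.5000, 1.0000)
new position p' = (1.8280, 0.7960, -1.6440)
v + (F/m)dt = (-1.1000, 1.3200, -1.7200)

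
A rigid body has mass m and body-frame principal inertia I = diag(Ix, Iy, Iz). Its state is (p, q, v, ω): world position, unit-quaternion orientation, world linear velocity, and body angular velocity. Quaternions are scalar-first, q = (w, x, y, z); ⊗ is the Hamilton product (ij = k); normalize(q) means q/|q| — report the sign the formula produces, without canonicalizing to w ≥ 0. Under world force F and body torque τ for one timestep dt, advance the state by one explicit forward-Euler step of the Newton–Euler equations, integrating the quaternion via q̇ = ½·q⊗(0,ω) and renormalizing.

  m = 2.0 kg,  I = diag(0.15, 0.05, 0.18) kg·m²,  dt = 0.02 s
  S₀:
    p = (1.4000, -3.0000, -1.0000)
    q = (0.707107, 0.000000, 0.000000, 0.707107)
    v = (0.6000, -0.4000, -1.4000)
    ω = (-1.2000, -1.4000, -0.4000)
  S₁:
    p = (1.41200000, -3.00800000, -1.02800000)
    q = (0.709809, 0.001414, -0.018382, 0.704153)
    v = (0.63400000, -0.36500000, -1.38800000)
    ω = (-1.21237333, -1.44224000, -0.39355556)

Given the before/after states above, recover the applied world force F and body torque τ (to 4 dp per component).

rate change Δω = (-0.01237333, -0.04224000, 0.00644444)
precession coupling = (0.0728, -0.0144, -0.1680)
I·α + gyro = (-0.0200, -0.1200, -0.1100)
Δv = v₁−v₀ = (0.03400000, 0.03500000, 0.01200000)
F = m·Δv/dt = (3.4000, 3.5000, 1.2000)

F = (3.4000, 3.5000, 1.2000)
τ = (-0.0200, -0.1200, -0.1100)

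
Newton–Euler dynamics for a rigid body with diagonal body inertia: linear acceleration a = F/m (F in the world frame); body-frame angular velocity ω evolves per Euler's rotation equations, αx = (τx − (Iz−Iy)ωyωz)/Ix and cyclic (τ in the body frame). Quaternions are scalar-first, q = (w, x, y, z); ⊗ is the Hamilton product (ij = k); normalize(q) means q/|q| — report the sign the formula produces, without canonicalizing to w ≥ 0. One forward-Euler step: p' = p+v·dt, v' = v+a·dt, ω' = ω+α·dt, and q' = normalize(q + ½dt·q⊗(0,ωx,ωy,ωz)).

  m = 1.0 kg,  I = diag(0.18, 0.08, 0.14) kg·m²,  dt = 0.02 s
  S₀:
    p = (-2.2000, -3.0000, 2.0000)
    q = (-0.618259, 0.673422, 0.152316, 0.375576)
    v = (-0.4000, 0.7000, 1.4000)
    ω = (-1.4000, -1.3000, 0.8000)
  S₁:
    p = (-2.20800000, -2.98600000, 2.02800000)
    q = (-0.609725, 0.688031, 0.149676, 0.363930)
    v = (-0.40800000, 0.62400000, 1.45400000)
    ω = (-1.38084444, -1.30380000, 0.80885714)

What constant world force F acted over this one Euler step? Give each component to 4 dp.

F = (-0.4000, -3.8000, 2.7000)

velocity change Δv = (-0.00800000, -0.07600000, 0.05400000)
F = m·Δv/dt = (-0.4000, -3.8000, 2.7000)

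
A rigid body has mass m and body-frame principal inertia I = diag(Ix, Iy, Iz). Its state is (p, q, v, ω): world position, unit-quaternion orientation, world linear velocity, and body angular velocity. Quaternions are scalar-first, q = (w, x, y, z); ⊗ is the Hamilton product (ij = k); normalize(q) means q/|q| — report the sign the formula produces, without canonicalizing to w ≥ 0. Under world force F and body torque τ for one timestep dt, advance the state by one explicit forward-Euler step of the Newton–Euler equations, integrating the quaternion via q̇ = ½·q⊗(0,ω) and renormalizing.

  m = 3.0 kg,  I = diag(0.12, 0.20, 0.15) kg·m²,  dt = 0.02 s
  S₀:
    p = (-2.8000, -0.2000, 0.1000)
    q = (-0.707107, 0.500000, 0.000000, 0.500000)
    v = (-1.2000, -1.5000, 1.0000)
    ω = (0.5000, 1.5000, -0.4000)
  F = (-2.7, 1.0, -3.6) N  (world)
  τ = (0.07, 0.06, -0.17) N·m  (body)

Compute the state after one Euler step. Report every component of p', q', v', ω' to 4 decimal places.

p' = (-2.8240, -0.2300, 0.1200)
q' = (-0.7075, 0.4889, -0.0061, 0.5103)
v' = (-1.2180, -1.4933, 0.9760)
ω' = (0.5067, 1.5054, -0.4307)

(τ − ω×Iω)/I = (0.3333, 0.2700, -1.5333)
ω + α·dt = (0.5067, 1.5054, -0.4307)
q⊗(0,ω) = (-0.0500000, -1.1035535, -0.6106605, 1.0328428)
q' = normalize(q + ½dt·q⊗(0,ω)) = (-0.7075, 0.4889, -0.0061, 0.5103)
p + v·dt = (-2.8240, -0.2300, 0.1200)
new velocity v' = (-1.2180, -1.4933, 0.9760)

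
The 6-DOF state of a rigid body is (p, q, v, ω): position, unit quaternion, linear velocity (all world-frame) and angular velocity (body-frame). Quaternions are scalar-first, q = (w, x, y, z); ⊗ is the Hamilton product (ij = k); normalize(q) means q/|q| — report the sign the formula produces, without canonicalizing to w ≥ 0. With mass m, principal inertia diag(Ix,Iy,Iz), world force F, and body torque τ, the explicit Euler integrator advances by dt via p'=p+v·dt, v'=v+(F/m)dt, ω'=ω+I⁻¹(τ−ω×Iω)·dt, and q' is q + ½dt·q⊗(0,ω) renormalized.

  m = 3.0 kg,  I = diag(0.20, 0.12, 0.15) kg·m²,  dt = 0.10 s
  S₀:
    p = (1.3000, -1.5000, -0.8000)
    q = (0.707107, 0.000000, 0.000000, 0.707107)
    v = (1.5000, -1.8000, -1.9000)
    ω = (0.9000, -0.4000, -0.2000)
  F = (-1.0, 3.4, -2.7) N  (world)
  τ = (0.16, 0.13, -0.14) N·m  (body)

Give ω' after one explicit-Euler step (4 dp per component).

angular accel α = (0.7880, 1.1583, -1.1253)
new body rate ω' = (0.9788, -0.2842, -0.3125)

ω' = (0.9788, -0.2842, -0.3125)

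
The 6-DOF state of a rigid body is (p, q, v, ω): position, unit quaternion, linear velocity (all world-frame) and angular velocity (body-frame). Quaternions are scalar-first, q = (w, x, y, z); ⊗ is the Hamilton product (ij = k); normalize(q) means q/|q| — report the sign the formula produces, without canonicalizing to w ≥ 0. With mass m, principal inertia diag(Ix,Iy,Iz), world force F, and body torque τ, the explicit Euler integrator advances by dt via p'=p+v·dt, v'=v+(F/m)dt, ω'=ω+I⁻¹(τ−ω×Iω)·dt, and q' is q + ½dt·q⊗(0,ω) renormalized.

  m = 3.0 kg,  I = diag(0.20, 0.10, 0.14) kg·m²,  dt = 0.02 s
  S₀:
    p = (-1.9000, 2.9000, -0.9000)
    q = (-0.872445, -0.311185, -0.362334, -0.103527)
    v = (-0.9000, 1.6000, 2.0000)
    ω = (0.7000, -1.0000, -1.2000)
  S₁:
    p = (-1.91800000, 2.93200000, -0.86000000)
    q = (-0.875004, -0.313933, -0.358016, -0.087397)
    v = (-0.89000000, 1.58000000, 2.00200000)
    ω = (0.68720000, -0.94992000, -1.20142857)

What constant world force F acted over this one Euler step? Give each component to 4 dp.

F = (1.5000, -3.0000, 0.3000)

Δv = v₁−v₀ = (0.01000000, -0.02000000, 0.00200000)
F = m·Δv/dt = (1.5000, -3.0000, 0.3000)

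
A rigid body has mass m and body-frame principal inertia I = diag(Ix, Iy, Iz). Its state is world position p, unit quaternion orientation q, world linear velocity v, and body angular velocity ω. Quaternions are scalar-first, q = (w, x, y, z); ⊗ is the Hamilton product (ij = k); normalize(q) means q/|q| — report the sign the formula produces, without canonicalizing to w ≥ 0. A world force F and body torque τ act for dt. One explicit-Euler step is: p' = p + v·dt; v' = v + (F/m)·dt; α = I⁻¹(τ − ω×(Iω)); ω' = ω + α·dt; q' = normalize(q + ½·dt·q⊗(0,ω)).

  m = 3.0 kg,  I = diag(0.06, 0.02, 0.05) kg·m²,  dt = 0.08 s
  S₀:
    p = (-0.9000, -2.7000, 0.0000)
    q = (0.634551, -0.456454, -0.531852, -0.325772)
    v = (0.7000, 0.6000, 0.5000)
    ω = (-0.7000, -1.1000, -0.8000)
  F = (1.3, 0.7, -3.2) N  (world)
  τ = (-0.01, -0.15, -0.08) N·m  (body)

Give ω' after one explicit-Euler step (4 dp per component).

ω' = (-0.7485, -1.7224, -0.8787)

gyro term ω×Iω = (0.0264, 0.0056, -0.0308)
α = I⁻¹(τ − ω×Iω) = (-0.6067, -7.7800, -0.9840)
ω + α·dt = (-0.7485, -1.7224, -0.8787)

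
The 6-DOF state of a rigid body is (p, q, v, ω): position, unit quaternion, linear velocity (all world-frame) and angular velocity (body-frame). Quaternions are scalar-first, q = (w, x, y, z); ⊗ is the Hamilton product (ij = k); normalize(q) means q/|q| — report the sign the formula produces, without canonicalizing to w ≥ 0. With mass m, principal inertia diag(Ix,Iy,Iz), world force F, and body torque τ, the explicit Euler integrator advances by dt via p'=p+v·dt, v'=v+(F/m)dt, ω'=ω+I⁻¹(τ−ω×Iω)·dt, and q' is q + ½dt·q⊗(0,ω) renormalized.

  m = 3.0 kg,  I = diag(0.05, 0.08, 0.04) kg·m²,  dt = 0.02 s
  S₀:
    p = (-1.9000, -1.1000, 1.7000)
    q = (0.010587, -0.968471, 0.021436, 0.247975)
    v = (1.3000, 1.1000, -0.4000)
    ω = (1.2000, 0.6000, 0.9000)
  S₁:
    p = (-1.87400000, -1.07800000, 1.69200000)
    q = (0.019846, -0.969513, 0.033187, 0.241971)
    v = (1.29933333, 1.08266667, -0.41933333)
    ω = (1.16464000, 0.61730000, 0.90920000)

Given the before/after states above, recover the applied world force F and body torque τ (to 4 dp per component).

rate change Δω = (-0.03536000, 0.01730000, 0.00920000)
gyro term ω₀×Iω₀ = (-0.0216, 0.0108, 0.0216)
τ = I·(Δω/dt) + ω₀×(Iω₀) = (-0.1100, 0.0800, 0.0400)
Δv = v₁−v₀ = (-0.00066667, -0.01733333, -0.01933333)
m·(v₁−v₀)/dt = (-0.1000, -2.6000, -2.9000)

F = (-0.1000, -2.6000, -2.9000)
τ = (-0.1100, 0.0800, 0.0400)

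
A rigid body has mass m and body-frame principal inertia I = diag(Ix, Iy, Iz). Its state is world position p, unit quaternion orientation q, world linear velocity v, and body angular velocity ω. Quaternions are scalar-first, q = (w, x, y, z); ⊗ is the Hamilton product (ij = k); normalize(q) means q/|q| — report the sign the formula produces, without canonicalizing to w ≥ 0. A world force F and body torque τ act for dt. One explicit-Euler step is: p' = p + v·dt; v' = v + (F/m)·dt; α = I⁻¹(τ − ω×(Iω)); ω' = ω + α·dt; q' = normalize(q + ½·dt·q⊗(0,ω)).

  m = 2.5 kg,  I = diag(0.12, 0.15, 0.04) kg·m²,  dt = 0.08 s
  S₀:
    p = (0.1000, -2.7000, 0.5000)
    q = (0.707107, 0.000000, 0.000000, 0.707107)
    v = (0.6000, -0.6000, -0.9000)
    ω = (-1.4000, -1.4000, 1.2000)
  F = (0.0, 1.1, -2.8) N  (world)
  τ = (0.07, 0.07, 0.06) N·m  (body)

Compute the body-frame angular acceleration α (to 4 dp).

ω×(Iω) gyroscopic = (0.1848, -0.1344, 0.0588)
α = I⁻¹(τ − ω×Iω) = (-0.9567, 1.3627, 0.0300)

α = (-0.9567, 1.3627, 0.0300)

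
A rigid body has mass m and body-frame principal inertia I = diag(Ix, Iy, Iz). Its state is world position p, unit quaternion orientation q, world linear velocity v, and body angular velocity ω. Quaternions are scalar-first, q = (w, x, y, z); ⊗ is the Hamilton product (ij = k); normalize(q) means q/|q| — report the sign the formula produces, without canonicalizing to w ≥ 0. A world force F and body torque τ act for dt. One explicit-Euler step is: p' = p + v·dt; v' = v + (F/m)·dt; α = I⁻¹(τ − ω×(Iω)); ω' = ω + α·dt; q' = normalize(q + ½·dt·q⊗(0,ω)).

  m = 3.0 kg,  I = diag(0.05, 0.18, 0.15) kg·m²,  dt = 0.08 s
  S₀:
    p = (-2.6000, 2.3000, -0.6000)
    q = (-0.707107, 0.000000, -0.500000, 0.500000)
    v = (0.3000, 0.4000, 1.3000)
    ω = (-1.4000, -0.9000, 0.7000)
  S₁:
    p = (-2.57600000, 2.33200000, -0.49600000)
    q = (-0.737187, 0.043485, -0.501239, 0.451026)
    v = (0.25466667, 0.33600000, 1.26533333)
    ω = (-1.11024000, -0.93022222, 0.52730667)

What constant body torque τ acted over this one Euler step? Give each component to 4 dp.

τ = (0.2000, 0.0300, -0.1600)

Δω = ω₁−ω₀ = (0.28976000, -0.03022222, -0.17269333)
I·α + gyro = (0.2000, 0.0300, -0.1600)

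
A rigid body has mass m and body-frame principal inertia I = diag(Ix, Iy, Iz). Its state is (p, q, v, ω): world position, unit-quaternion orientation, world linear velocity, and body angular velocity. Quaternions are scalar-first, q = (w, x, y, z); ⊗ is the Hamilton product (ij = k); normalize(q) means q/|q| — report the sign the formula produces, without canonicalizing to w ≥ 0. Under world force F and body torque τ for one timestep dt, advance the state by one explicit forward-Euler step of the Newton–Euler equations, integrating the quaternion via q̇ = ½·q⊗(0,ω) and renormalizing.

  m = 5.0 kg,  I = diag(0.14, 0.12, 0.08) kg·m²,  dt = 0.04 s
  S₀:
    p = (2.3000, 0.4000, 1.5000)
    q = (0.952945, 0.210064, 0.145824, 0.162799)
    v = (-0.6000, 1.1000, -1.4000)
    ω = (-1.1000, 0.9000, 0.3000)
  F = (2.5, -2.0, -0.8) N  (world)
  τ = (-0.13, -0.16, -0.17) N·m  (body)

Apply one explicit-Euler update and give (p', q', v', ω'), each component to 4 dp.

new position p' = (2.2760, 0.4440, 1.4440)
v + (F/m)dt = (-0.5800, 1.0840, -1.4064)
(τ − ω×Iω)/I = (-0.8514, -1.1683, -2.3725)
ω' = ω + α·dt = (-1.1341, 0.8533, 0.2051)
Hamilton product q⊗(0,ω) = (0.0509891, -1.1510114, 0.6155524, 0.6353475)
q + ½dt·q⊗(0,ω), renormalized = (0.9536, 0.1870, 0.1581, 0.1754)

p' = (2.2760, 0.4440, 1.4440)
q' = (0.9536, 0.1870, 0.1581, 0.1754)
v' = (-0.5800, 1.0840, -1.4064)
ω' = (-1.1341, 0.8533, 0.2051)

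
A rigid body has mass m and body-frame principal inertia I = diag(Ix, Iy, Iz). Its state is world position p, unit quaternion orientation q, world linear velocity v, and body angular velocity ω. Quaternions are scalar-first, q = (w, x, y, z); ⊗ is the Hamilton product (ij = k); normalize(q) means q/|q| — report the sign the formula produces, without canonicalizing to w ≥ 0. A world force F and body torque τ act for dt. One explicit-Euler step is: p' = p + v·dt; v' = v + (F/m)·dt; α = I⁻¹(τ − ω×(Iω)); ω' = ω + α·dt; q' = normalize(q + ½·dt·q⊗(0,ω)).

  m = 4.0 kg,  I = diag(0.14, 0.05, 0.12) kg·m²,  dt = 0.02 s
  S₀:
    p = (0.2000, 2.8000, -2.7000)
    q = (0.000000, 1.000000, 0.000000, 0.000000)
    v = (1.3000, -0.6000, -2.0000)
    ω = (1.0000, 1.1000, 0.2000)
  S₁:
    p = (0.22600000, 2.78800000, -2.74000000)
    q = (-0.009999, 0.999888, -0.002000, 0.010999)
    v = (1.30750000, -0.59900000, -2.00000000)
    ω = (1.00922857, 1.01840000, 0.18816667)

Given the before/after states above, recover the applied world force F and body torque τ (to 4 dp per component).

rate change Δω = (0.00922857, -0.08160000, -0.01183333)
gyro term ω₀×Iω₀ = (0.0154, 0.0040, -0.0990)
I·α + gyro = (0.0800, -0.2000, -0.1700)
velocity change Δv = (0.00750000, 0.00100000, 0.00000000)
F = m·Δv/dt = (1.5000, 0.2000, 0.0000)

F = (1.5000, 0.2000, 0.0000)
τ = (0.0800, -0.2000, -0.1700)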